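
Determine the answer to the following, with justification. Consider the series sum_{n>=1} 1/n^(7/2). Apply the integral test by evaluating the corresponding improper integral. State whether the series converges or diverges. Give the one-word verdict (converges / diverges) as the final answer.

Let f(x) = x^(-7/2). Then f is positive, continuous, and decreasing on [1, infinity), so the integral test applies.
Compute the improper integral int_{1}^infinity f(x) dx:
  antiderivative F(x) = -2/(5*x^(5/2)).
  As x -> infinity, F(x) -> 0 (since p = 7/2 > 1).
  So int = F(infinity) - F(1) = 0 - (-2/5) = 2/5.
  Finite, so by the integral test, the series converges.

converges


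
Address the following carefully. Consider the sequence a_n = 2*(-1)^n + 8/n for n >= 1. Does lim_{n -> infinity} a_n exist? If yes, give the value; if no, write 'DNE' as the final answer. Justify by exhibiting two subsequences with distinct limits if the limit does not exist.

Examine the behaviour of a_n along subsequences.
a_{2k} = 2 + 8/(2k) -> 2. a_{2k+1} = -2 + 8/(2k+1) -> -2.
Since these two subsequential limits are 2 and -2, distinct, the full sequence cannot converge (a convergent sequence has all subsequences tending to the same limit). So lim a_n does not exist.

DNE


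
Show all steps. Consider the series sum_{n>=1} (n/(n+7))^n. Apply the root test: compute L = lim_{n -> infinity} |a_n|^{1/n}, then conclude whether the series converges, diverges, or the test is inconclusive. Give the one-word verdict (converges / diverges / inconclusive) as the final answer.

Let a_n denote the general term. Form |a_n|^(1/n) and simplify:
|a_n|^(1/n) = n/(n + 7)
Take the limit as n -> infinity: L = 1.
Since L = 1, the root test is inconclusive. (In fact a_n = (n/(n+7))^n -> e^(-7) != 0, so the nth-term test shows divergence; but the root test itself gives no conclusion.)

inconclusive


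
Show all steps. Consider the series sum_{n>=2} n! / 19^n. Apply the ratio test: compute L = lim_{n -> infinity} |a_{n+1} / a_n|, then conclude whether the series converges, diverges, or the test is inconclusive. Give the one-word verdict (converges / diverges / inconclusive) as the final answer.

Let a_n denote the general term. Form the ratio a_{n+1}/a_n and simplify:
a_{n+1}/a_n = n/19 + 1/19
Take the limit as n -> infinity: L = infinity.
Since L = infinity > 1 (or L = infinity), the ratio test implies the series diverges.

diverges


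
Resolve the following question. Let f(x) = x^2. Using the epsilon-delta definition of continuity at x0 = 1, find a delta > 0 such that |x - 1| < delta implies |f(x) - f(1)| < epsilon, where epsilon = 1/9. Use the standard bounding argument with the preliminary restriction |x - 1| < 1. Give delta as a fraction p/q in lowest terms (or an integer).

Factor: |x^2 - (1)^2| = |x - 1| * |x + 1|.
Impose |x - 1| < 1 first. Then |x + 1| = |(x - 1) + 2*(1)| <= |x - 1| + 2*|1| < 1 + 2 = 3.
So |x^2 - (1)^2| < delta * 3.
We need delta * 3 <= 1/9, i.e. delta <= 1/9/3 = 1/27.
Since 1/27 < 1, this is tighter than 1; take delta = 1/27.
So delta = 1/27 works.

1/27


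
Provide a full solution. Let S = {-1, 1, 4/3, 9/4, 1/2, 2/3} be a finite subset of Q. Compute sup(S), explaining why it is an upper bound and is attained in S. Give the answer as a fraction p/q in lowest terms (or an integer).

S is finite, so sup(S) = max(S).
Sorted decreasing:
9/4, 4/3, 1, 2/3, 1/2, -1
The extremum is 9/4.
For every x in S, x <= 9/4. And 9/4 is in S, so it is attained.
Therefore sup(S) = 9/4.

9/4


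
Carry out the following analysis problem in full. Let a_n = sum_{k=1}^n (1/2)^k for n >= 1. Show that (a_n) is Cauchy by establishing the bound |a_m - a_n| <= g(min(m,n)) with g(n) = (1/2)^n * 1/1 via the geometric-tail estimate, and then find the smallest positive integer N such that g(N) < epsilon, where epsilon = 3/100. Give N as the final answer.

For m > n >= 1: |a_m - a_n| = sum_{k=n+1}^m (1/2)^k < sum_{k=n+1}^infinity (1/2)^k = (1/2)^(n+1) / (1 - 1/2) = (1/2)^n * (1/2) * (2/1) = (1/2)^n * 1/1.
So g(n) = (1/2)^n / 1. Since g(n) -> 0, (a_n) is Cauchy.
Now solve g(N) < 3/100: (1/2)^N / 1 < 3/100 <=> 2^N > 1 / (1 * 3/100) = 100/3.
Check powers of 2: 2^5 = 32 <= 100/3, 2^6 = 64 > 100/3.
So the smallest such N is 6. Check: g(6) = 1/(1 * 64) = 1/64 < 3/100.

6


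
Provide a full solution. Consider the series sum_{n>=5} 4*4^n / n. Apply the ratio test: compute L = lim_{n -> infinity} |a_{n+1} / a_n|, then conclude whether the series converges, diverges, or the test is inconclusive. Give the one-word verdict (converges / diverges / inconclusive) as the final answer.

Let a_n denote the general term. Form the ratio a_{n+1}/a_n and simplify:
a_{n+1}/a_n = 4*n/(n + 1)
Take the limit as n -> infinity: L = 4.
Since L = 4 > 1 (or L = infinity), the ratio test implies the series diverges.

diverges


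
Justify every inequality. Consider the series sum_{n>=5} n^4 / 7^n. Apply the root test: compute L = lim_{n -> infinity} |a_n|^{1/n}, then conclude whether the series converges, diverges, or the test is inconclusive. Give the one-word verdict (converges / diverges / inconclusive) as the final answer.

Let a_n denote the general term. Form |a_n|^(1/n) and simplify:
|a_n|^(1/n) = n^(4/n)/7
Take the limit as n -> infinity: L = 1/7.
Since L = 1/7 < 1, the root test implies convergence.

converges


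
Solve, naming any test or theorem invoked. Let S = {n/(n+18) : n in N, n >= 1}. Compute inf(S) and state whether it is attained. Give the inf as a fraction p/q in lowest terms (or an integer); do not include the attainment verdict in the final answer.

Analysis:
- Values: 1/19, 1/10, 1/7, 2/11, ... strictly increasing.
- Minimum is 1/19 (n=1); inf = 1/19 (attained).
- n/(n+18) = 1 - 18/(n+18) -> 1 from below as n -> infinity, and never equals 1.
- So sup = 1 (not attained).
Conclusion: inf(S) = 1/19, attained in S.

1/19


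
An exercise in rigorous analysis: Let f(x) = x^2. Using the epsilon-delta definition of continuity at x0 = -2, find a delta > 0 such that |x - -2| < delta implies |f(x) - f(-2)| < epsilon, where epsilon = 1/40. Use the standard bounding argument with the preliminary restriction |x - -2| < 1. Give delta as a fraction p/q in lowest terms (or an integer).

Factor: |x^2 - (-2)^2| = |x - -2| * |x + -2|.
Impose |x - -2| < 1 first. Then |x + -2| = |(x - -2) + 2*(-2)| <= |x - -2| + 2*|-2| < 1 + 4 = 5.
So |x^2 - (-2)^2| < delta * 5.
We need delta * 5 <= 1/40, i.e. delta <= 1/40/5 = 1/200.
Since 1/200 < 1, this is tighter than 1; take delta = 1/200.
So delta = 1/200 works.

1/200


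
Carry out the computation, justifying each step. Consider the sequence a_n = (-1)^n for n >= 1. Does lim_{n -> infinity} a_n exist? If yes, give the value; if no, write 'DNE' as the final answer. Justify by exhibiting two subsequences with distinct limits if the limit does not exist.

Examine the behaviour of a_n along subsequences.
Even-n subsequence a_{2k} = 1 -> 1. Odd-n subsequence a_{2k+1} = -1 -> -1.
Since these two subsequential limits are 1 and -1, distinct, the full sequence cannot converge (a convergent sequence has all subsequences tending to the same limit). So lim a_n does not exist.

DNE


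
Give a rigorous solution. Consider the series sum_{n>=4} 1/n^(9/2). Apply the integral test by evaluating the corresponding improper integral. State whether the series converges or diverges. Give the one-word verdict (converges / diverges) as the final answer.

Let f(x) = x^(-9/2). Then f is positive, continuous, and decreasing on [4, infinity), so the integral test applies.
Compute the improper integral int_{4}^infinity f(x) dx:
  antiderivative F(x) = -2/(7*x^(7/2)).
  As x -> infinity, F(x) -> 0 (since p = 9/2 > 1).
  So int = F(infinity) - F(4) = 0 - (-1/448) = 1/448.
  Finite, so by the integral test, the series converges.

converges


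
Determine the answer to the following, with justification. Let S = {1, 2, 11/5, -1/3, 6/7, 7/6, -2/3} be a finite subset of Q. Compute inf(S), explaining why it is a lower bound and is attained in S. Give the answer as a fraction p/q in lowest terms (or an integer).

S is finite, so inf(S) = min(S).
Sorted increasing:
-2/3, -1/3, 6/7, 1, 7/6, 2, 11/5
The extremum is -2/3.
For every x in S, x >= -2/3. And -2/3 is in S, so it is attained.
Therefore inf(S) = -2/3.

-2/3


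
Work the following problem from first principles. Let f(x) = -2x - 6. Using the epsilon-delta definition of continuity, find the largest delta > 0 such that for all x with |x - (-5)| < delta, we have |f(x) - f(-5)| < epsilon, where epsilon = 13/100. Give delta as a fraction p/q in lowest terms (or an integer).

We compute f(-5) = -2*(-5) - 6 = 4.
|f(x) - f(-5)| = |-2x - 6 - (4)| = |-2(x - (-5))| = 2|x - (-5)|.
We need 2|x - (-5)| < 13/100, i.e. |x - (-5)| < 13/100 / 2 = 13/200.
So any delta <= 13/200 works. Conversely, if delta > 13/200, then x = -5 + 13/200 satisfies |x - (-5)| = 13/200 < delta but |f(x) - f(-5)| = 2 * 13/200 = 13/100, which is not < 13/100; so no larger delta works.
Hence the largest such delta is 13/200.

13/200


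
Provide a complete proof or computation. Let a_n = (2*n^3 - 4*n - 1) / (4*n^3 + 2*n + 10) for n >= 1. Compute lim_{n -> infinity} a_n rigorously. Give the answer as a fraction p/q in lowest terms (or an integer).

Divide numerator and denominator by n^3, the highest power:
numerator / n^3 = 2 - 4/n^2 - 1/n^3
denominator / n^3 = 4 + 2/n^2 + 10/n^3
As n -> infinity, all terms of the form c/n^k (k >= 1) tend to 0.
So numerator / n^3 -> 2 and denominator / n^3 -> 4.
Therefore lim a_n = 1/2.

1/2


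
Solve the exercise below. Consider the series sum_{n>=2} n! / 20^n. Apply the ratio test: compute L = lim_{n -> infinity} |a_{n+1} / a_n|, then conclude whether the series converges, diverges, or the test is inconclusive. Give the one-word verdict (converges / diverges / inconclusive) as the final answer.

Let a_n denote the general term. Form the ratio a_{n+1}/a_n and simplify:
a_{n+1}/a_n = n/20 + 1/20
Take the limit as n -> infinity: L = infinity.
Since L = infinity > 1 (or L = infinity), the ratio test implies the series diverges.

diverges


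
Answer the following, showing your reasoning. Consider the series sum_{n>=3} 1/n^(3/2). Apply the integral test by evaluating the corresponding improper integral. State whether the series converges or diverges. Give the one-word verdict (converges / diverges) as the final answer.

Let f(x) = x^(-3/2). Then f is positive, continuous, and decreasing on [3, infinity), so the integral test applies.
Compute the improper integral int_{3}^infinity f(x) dx:
  antiderivative F(x) = -2/sqrt(x).
  As x -> infinity, F(x) -> 0 (since p = 3/2 > 1).
  So int = F(infinity) - F(3) = 0 - (-2*sqrt(3)/3) = 2*sqrt(3)/3.
  Finite, so by the integral test, the series converges.

converges


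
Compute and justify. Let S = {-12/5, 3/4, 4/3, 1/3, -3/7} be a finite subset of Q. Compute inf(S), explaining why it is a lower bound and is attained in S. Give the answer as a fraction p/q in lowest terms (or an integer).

S is finite, so inf(S) = min(S).
Sorted increasing:
-12/5, -3/7, 1/3, 3/4, 4/3
The extremum is -12/5.
For every x in S, x >= -12/5. And -12/5 is in S, so it is attained.
Therefore inf(S) = -12/5.

-12/5


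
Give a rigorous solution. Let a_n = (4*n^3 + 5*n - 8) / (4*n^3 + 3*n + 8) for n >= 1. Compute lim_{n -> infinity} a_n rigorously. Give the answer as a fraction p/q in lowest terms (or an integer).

Divide numerator and denominator by n^3, the highest power:
numerator / n^3 = 4 + 5/n^2 - 8/n^3
denominator / n^3 = 4 + 3/n^2 + 8/n^3
As n -> infinity, all terms of the form c/n^k (k >= 1) tend to 0.
So numerator / n^3 -> 4 and denominator / n^3 -> 4.
Therefore lim a_n = 1.

1


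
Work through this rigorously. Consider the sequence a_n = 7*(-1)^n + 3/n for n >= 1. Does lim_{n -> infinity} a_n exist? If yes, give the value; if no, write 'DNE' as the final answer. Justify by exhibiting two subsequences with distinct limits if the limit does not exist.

Examine the behaviour of a_n along subsequences.
a_{2k} = 7 + 3/(2k) -> 7. a_{2k+1} = -7 + 3/(2k+1) -> -7.
Since these two subsequential limits are 7 and -7, distinct, the full sequence cannot converge (a convergent sequence has all subsequences tending to the same limit). So lim a_n does not exist.

DNE


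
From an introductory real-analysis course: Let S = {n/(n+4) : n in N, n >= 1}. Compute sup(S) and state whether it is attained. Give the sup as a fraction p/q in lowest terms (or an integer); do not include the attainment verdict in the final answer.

Analysis:
- Values: 1/5, 1/3, 3/7, 1/2, ... strictly increasing.
- Minimum is 1/5 (n=1); inf = 1/5 (attained).
- n/(n+4) = 1 - 4/(n+4) -> 1 from below as n -> infinity, and never equals 1.
- So sup = 1 (not attained).
Conclusion: sup(S) = 1, not attained in S.

1


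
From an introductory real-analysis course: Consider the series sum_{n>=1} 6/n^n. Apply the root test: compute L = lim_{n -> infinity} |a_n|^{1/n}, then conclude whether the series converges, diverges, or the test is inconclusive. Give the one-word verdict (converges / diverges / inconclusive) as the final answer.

Let a_n denote the general term. Form |a_n|^(1/n) and simplify:
|a_n|^(1/n) = 6^(1/n)/n
Take the limit as n -> infinity: L = 0.
Since L = 0 < 1, the root test implies convergence.

converges


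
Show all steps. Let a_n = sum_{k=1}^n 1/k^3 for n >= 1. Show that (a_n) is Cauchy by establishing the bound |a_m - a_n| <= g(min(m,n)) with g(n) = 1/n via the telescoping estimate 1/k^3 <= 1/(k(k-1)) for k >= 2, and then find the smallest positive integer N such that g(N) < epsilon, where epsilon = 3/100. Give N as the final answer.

For m > n >= 1: |a_m - a_n| = sum_{k=n+1}^m 1/k^3.
Use 1/k^3 <= 1/(k(k-1)) = 1/(k-1) - 1/k for k >= 2 (which holds since k^3 >= k^2 >= k(k-1) for k >= 2):
sum_{k=n+1}^m 1/k^3 <= sum_{k=n+1}^m (1/(k-1) - 1/k) = 1/n - 1/m <= 1/n.
By symmetry the same bound holds with n,m swapped, so |a_m - a_n| <= 1/min(m,n) = g(min(m,n)). Since g(n) -> 0, (a_n) is Cauchy.
Now solve g(N) < 3/100: 1/N < 3/100 <=> N > 1/(3/100) = 100/3.
The smallest integer strictly greater than 100/3 is N = 34.
Check: g(34) = 1/34 < 3/100; g(33) = 1/33 >= 3/100. So N = 34.

34


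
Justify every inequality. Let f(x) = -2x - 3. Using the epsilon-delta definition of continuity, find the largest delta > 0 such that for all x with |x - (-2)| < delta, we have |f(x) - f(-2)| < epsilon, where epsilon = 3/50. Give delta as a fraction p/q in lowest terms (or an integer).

We compute f(-2) = -2*(-2) - 3 = 1.
|f(x) - f(-2)| = |-2x - 3 - (1)| = |-2(x - (-2))| = 2|x - (-2)|.
We need 2|x - (-2)| < 3/50, i.e. |x - (-2)| < 3/50 / 2 = 3/100.
So any delta <= 3/100 works. Conversely, if delta > 3/100, then x = -2 + 3/100 satisfies |x - (-2)| = 3/100 < delta but |f(x) - f(-2)| = 2 * 3/100 = 3/50, which is not < 3/50; so no larger delta works.
Hence the largest such delta is 3/100.

3/100


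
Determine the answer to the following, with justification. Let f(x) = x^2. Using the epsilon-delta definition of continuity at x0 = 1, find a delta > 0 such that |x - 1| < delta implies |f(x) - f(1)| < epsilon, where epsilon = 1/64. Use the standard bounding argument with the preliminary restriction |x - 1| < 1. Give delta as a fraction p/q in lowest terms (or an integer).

Factor: |x^2 - (1)^2| = |x - 1| * |x + 1|.
Impose |x - 1| < 1 first. Then |x + 1| = |(x - 1) + 2*(1)| <= |x - 1| + 2*|1| < 1 + 2 = 3.
So |x^2 - (1)^2| < delta * 3.
We need delta * 3 <= 1/64, i.e. delta <= 1/64/3 = 1/192.
Since 1/192 < 1, this is tighter than 1; take delta = 1/192.
So delta = 1/192 works.

1/192


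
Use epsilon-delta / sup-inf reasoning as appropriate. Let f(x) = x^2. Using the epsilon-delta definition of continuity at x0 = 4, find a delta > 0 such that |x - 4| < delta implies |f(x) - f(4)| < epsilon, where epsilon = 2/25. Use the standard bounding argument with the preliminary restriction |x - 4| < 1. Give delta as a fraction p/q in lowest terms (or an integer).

Factor: |x^2 - (4)^2| = |x - 4| * |x + 4|.
Impose |x - 4| < 1 first. Then |x + 4| = |(x - 4) + 2*(4)| <= |x - 4| + 2*|4| < 1 + 8 = 9.
So |x^2 - (4)^2| < delta * 9.
We need delta * 9 <= 2/25, i.e. delta <= 2/25/9 = 2/225.
Since 2/225 < 1, this is tighter than 1; take delta = 2/225.
So delta = 2/225 works.

2/225


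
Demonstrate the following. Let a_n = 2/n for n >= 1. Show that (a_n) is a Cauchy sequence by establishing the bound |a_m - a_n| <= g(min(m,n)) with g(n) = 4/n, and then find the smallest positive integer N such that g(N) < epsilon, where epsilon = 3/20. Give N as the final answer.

For any m, n >= 1, by the triangle inequality:
|a_m - a_n| = |2/m - 2/n| <= 2*1/m + 2*1/n <= 4/min(m,n).
So g(n) = 4/n bounds the Cauchy difference. Since g(n) -> 0, (a_n) is Cauchy.
Now solve g(N) < 3/20: 4/N < 3/20 <=> N > 4 / (3/20) = 80/3.
The smallest integer strictly greater than 80/3 is N = 27.
Check: g(27) = 4/27 = 4/27 < 3/20; g(26) = 2/13 >= 3/20. So N = 27.

27


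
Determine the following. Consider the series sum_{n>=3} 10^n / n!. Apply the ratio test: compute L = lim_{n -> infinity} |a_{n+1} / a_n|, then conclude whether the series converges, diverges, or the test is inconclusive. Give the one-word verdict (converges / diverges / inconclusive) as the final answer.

Let a_n denote the general term. Form the ratio a_{n+1}/a_n and simplify:
a_{n+1}/a_n = 10/(n + 1)
Take the limit as n -> infinity: L = 0.
Since L = 0 < 1, the ratio test implies the series converges.

converges


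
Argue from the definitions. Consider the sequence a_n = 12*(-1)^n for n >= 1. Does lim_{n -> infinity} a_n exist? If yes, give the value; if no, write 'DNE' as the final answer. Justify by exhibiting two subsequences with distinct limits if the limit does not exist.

Examine the behaviour of a_n along subsequences.
Even-n subsequence a_{2k} = 12 -> 12. Odd-n subsequence a_{2k+1} = -12 -> -12.
Since these two subsequential limits are 12 and -12, distinct, the full sequence cannot converge (a convergent sequence has all subsequences tending to the same limit). So lim a_n does not exist.

DNE


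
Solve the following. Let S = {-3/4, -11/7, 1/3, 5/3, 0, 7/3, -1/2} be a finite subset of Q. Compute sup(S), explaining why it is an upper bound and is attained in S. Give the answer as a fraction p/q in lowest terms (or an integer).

S is finite, so sup(S) = max(S).
Sorted decreasing:
7/3, 5/3, 1/3, 0, -1/2, -3/4, -11/7
The extremum is 7/3.
For every x in S, x <= 7/3. And 7/3 is in S, so it is attained.
Therefore sup(S) = 7/3.

7/3


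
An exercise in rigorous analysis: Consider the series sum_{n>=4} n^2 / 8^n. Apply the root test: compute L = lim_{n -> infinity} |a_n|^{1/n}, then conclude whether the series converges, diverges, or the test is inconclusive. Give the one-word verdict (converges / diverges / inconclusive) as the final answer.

Let a_n denote the general term. Form |a_n|^(1/n) and simplify:
|a_n|^(1/n) = n^(2/n)/8
Take the limit as n -> infinity: L = 1/8.
Since L = 1/8 < 1, the root test implies convergence.

converges


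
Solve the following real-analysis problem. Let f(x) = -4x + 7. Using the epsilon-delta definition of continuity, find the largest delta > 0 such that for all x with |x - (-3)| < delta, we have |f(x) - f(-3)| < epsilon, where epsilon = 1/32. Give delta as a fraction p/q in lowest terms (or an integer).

We compute f(-3) = -4*(-3) + 7 = 19.
|f(x) - f(-3)| = |-4x + 7 - (19)| = |-4(x - (-3))| = 4|x - (-3)|.
We need 4|x - (-3)| < 1/32, i.e. |x - (-3)| < 1/32 / 4 = 1/128.
So any delta <= 1/128 works. Conversely, if delta > 1/128, then x = -3 + 1/128 satisfies |x - (-3)| = 1/128 < delta but |f(x) - f(-3)| = 4 * 1/128 = 1/32, which is not < 1/32; so no larger delta works.
Hence the largest such delta is 1/128.

1/128


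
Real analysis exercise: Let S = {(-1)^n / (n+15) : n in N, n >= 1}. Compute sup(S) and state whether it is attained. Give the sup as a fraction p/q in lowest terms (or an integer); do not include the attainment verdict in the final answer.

Analysis:
- Values: -1/16, 1/17, -1/18, 1/19, -1/20, ...
- Positive terms (even n): 1/(2+15), 1/(4+15), ... decreasing -> max = 1/17 (n=2).
- Negative terms (odd n): -1/(1+15), -1/(3+15), ... increasing -> min = -1/16 (n=1).
- So sup = 1/17 (attained at n=2); inf = -1/16 (attained at n=1).
Conclusion: sup(S) = 1/17, attained in S.

1/17


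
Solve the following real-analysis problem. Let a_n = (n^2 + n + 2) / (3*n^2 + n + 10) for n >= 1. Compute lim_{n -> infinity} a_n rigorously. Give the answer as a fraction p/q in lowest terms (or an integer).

Divide numerator and denominator by n^2, the highest power:
numerator / n^2 = 1 + 1/n + 2/n^2
denominator / n^2 = 3 + 1/n + 10/n^2
As n -> infinity, all terms of the form c/n^k (k >= 1) tend to 0.
So numerator / n^2 -> 1 and denominator / n^2 -> 3.
Therefore lim a_n = 1/3.

1/3


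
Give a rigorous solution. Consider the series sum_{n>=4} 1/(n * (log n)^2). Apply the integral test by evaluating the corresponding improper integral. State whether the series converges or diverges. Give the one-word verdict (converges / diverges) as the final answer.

Let f(x) = 1/(x*log(x)^2). Then f is positive, continuous, and decreasing on [4, infinity), so the integral test applies.
Compute the improper integral int_{4}^infinity f(x) dx:
  antiderivative F(x) = -1/log(x).
  F(x) -> 0 as x -> infinity.  int = 0 - F(4) = 1/log(4) < infinity. By the integral test, the series converges.

converges


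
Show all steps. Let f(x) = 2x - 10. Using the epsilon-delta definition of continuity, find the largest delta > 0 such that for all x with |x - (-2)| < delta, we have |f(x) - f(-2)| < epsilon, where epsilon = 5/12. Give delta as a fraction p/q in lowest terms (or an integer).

We compute f(-2) = 2*(-2) - 10 = -14.
|f(x) - f(-2)| = |2x - 10 - (-14)| = |2(x - (-2))| = 2|x - (-2)|.
We need 2|x - (-2)| < 5/12, i.e. |x - (-2)| < 5/12 / 2 = 5/24.
So any delta <= 5/24 works. Conversely, if delta > 5/24, then x = -2 + 5/24 satisfies |x - (-2)| = 5/24 < delta but |f(x) - f(-2)| = 2 * 5/24 = 5/12, which is not < 5/12; so no larger delta works.
Hence the largest such delta is 5/24.

5/24


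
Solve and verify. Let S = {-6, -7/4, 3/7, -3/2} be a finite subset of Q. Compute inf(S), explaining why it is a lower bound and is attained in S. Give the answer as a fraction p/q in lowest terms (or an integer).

S is finite, so inf(S) = min(S).
Sorted increasing:
-6, -7/4, -3/2, 3/7
The extremum is -6.
For every x in S, x >= -6. And -6 is in S, so it is attained.
Therefore inf(S) = -6.

-6


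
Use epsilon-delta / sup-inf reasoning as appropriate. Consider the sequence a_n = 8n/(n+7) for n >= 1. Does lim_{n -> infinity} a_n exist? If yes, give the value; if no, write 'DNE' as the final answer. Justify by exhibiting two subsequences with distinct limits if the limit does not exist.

Examine the behaviour of a_n along subsequences.
Even-n subsequence a_{2k} = 8(2k)/(2k+7) -> 8. Odd-n subsequence a_{2k+1} = 8(2k+1)/(2k+8) -> 8. Both tend to 8, which suggests the limit is 8; verify directly.
|a_n - 8| = |8n - 8(n+7)| / (n+7) = 56/(n+7) < 56/n for every n >= 1.
Given epsilon > 0, choose a positive integer N > 56/epsilon. Then for all n >= N, |a_n - 8| < 56/n <= 56/N < epsilon.
So by the definition of the limit, lim a_n exists and equals 8.

8


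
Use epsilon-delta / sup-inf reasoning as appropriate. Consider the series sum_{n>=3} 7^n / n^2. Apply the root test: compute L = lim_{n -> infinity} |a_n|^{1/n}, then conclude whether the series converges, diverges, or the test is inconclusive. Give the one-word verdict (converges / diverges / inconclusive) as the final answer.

Let a_n denote the general term. Form |a_n|^(1/n) and simplify:
|a_n|^(1/n) = 7/n^(2/n)
Take the limit as n -> infinity: L = 7.
Since L = 7 > 1, the root test implies divergence.

diverges


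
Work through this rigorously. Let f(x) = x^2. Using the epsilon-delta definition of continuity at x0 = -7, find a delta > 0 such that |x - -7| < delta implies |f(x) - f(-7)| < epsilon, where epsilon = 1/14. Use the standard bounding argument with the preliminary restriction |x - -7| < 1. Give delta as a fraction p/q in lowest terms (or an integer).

Factor: |x^2 - (-7)^2| = |x - -7| * |x + -7|.
Impose |x - -7| < 1 first. Then |x + -7| = |(x - -7) + 2*(-7)| <= |x - -7| + 2*|-7| < 1 + 14 = 15.
So |x^2 - (-7)^2| < delta * 15.
We need delta * 15 <= 1/14, i.e. delta <= 1/14/15 = 1/210.
Since 1/210 < 1, this is tighter than 1; take delta = 1/210.
So delta = 1/210 works.

1/210


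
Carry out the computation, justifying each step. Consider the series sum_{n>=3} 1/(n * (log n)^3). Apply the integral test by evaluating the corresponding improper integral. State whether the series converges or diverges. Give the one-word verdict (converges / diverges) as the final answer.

Let f(x) = 1/(x*log(x)^3). Then f is positive, continuous, and decreasing on [3, infinity), so the integral test applies.
Compute the improper integral int_{3}^infinity f(x) dx:
  antiderivative F(x) = -1/(2*log(x)^2).
  F(x) -> 0 as x -> infinity.  int = 0 - F(3) = 1/(2*log(3)^2) < infinity. By the integral test, the series converges.

converges


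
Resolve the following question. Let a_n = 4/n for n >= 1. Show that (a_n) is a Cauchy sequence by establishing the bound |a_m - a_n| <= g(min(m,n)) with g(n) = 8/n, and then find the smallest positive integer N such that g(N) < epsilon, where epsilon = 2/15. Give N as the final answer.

For any m, n >= 1, by the triangle inequality:
|a_m - a_n| = |4/m - 4/n| <= 4*1/m + 4*1/n <= 8/min(m,n).
So g(n) = 8/n bounds the Cauchy difference. Since g(n) -> 0, (a_n) is Cauchy.
Now solve g(N) < 2/15: 8/N < 2/15 <=> N > 8 / (2/15) = 60.
The smallest integer strictly greater than 60 is N = 61.
Check: g(61) = 8/61 = 8/61 < 2/15; g(60) = 2/15 >= 2/15. So N = 61.

61


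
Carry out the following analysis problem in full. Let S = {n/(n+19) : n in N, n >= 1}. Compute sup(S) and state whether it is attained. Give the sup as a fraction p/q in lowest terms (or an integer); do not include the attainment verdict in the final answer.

Analysis:
- Values: 1/20, 2/21, 3/22, 4/23, ... strictly increasing.
- Minimum is 1/20 (n=1); inf = 1/20 (attained).
- n/(n+19) = 1 - 19/(n+19) -> 1 from below as n -> infinity, and never equals 1.
- So sup = 1 (not attained).
Conclusion: sup(S) = 1, not attained in S.

1


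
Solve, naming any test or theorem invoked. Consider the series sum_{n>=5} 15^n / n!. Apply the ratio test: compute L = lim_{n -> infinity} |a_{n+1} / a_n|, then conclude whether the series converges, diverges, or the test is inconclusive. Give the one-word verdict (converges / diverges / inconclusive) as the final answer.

Let a_n denote the general term. Form the ratio a_{n+1}/a_n and simplify:
a_{n+1}/a_n = 15/(n + 1)
Take the limit as n -> infinity: L = 0.
Since L = 0 < 1, the ratio test implies the series converges.

converges


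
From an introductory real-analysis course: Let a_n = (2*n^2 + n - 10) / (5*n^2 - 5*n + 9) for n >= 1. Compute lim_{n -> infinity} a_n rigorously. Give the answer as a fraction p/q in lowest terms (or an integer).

Divide numerator and denominator by n^2, the highest power:
numerator / n^2 = 2 + 1/n - 10/n^2
denominator / n^2 = 5 - 5/n + 9/n^2
As n -> infinity, all terms of the form c/n^k (k >= 1) tend to 0.
So numerator / n^2 -> 2 and denominator / n^2 -> 5.
Therefore lim a_n = 2/5.

2/5


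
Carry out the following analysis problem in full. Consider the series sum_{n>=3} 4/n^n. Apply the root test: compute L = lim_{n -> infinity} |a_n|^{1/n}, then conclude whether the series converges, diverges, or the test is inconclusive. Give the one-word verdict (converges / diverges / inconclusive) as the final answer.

Let a_n denote the general term. Form |a_n|^(1/n) and simplify:
|a_n|^(1/n) = 2^(2/n)/n
Take the limit as n -> infinity: L = 0.
Since L = 0 < 1, the root test implies convergence.

converges


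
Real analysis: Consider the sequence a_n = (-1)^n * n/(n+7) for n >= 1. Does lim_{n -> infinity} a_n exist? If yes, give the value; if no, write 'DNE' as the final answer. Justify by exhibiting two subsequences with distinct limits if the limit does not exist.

Examine the behaviour of a_n along subsequences.
a_{2k} = 2k/(2k+7) -> 1. a_{2k+1} = -(2k+1)/(2k+8) -> -1.
Since these two subsequential limits are 1 and -1, distinct, the full sequence cannot converge (a convergent sequence has all subsequences tending to the same limit). So lim a_n does not exist.

DNE


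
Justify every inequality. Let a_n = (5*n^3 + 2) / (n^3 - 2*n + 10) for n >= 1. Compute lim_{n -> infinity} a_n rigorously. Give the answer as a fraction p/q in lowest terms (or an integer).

Divide numerator and denominator by n^3, the highest power:
numerator / n^3 = 5 + 2/n^3
denominator / n^3 = 1 - 2/n^2 + 10/n^3
As n -> infinity, all terms of the form c/n^k (k >= 1) tend to 0.
So numerator / n^3 -> 5 and denominator / n^3 -> 1.
Therefore lim a_n = 5.

5


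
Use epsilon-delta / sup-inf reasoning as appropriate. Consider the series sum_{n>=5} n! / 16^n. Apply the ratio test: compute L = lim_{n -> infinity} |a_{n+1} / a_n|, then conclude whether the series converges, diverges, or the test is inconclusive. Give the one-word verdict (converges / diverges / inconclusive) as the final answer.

Let a_n denote the general term. Form the ratio a_{n+1}/a_n and simplify:
a_{n+1}/a_n = n/16 + 1/16
Take the limit as n -> infinity: L = infinity.
Since L = infinity > 1 (or L = infinity), the ratio test implies the series diverges.

diverges


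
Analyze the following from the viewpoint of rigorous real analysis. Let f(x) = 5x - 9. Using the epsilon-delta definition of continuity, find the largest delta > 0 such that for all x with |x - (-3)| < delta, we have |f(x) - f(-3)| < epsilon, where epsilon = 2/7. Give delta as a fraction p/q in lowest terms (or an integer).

We compute f(-3) = 5*(-3) - 9 = -24.
|f(x) - f(-3)| = |5x - 9 - (-24)| = |5(x - (-3))| = 5|x - (-3)|.
We need 5|x - (-3)| < 2/7, i.e. |x - (-3)| < 2/7 / 5 = 2/35.
So any delta <= 2/35 works. Conversely, if delta > 2/35, then x = -3 + 2/35 satisfies |x - (-3)| = 2/35 < delta but |f(x) - f(-3)| = 5 * 2/35 = 2/7, which is not < 2/7; so no larger delta works.
Hence the largest such delta is 2/35.

2/35


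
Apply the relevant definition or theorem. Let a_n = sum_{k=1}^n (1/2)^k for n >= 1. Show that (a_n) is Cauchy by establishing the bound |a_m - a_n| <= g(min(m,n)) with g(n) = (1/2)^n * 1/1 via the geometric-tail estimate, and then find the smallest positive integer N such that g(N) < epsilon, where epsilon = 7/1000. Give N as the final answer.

For m > n >= 1: |a_m - a_n| = sum_{k=n+1}^m (1/2)^k < sum_{k=n+1}^infinity (1/2)^k = (1/2)^(n+1) / (1 - 1/2) = (1/2)^n * (1/2) * (2/1) = (1/2)^n * 1/1.
So g(n) = (1/2)^n / 1. Since g(n) -> 0, (a_n) is Cauchy.
Now solve g(N) < 7/1000: (1/2)^N / 1 < 7/1000 <=> 2^N > 1 / (1 * 7/1000) = 1000/7.
Check powers of 2: 2^7 = 128 <= 1000/7, 2^8 = 256 > 1000/7.
So the smallest such N is 8. Check: g(8) = 1/(1 * 256) = 1/256 < 7/1000.

8


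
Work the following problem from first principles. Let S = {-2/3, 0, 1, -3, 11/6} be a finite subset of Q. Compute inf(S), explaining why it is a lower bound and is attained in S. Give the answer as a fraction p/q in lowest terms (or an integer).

S is finite, so inf(S) = min(S).
Sorted increasing:
-3, -2/3, 0, 1, 11/6
The extremum is -3.
For every x in S, x >= -3. And -3 is in S, so it is attained.
Therefore inf(S) = -3.

-3


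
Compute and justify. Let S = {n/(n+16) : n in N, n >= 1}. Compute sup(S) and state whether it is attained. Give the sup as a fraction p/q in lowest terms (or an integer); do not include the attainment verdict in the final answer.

Analysis:
- Values: 1/17, 1/9, 3/19, 1/5, ... strictly increasing.
- Minimum is 1/17 (n=1); inf = 1/17 (attained).
- n/(n+16) = 1 - 16/(n+16) -> 1 from below as n -> infinity, and never equals 1.
- So sup = 1 (not attained).
Conclusion: sup(S) = 1, not attained in S.

1


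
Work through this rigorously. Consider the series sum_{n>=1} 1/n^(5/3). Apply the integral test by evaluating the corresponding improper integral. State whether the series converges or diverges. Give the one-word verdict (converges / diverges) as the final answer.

Let f(x) = x^(-5/3). Then f is positive, continuous, and decreasing on [1, infinity), so the integral test applies.
Compute the improper integral int_{1}^infinity f(x) dx:
  antiderivative F(x) = -3/(2*x^(2/3)).
  As x -> infinity, F(x) -> 0 (since p = 5/3 > 1).
  So int = F(infinity) - F(1) = 0 - (-3/2) = 3/2.
  Finite, so by the integral test, the series converges.

converges


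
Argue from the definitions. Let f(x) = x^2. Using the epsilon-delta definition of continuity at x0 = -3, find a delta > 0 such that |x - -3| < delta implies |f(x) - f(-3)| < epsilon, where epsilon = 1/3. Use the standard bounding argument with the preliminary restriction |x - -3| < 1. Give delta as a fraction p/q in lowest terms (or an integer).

Factor: |x^2 - (-3)^2| = |x - -3| * |x + -3|.
Impose |x - -3| < 1 first. Then |x + -3| = |(x - -3) + 2*(-3)| <= |x - -3| + 2*|-3| < 1 + 6 = 7.
So |x^2 - (-3)^2| < delta * 7.
We need delta * 7 <= 1/3, i.e. delta <= 1/3/7 = 1/21.
Since 1/21 < 1, this is tighter than 1; take delta = 1/21.
So delta = 1/21 works.

1/21


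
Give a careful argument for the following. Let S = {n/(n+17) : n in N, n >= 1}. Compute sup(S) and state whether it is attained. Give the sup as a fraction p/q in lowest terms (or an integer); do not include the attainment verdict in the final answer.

Analysis:
- Values: 1/18, 2/19, 3/20, 4/21, ... strictly increasing.
- Minimum is 1/18 (n=1); inf = 1/18 (attained).
- n/(n+17) = 1 - 17/(n+17) -> 1 from below as n -> infinity, and never equals 1.
- So sup = 1 (not attained).
Conclusion: sup(S) = 1, not attained in S.

1


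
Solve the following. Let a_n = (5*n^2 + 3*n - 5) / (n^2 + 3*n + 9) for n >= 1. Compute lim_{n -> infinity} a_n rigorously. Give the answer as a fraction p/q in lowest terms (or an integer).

Divide numerator and denominator by n^2, the highest power:
numerator / n^2 = 5 + 3/n - 5/n^2
denominator / n^2 = 1 + 3/n + 9/n^2
As n -> infinity, all terms of the form c/n^k (k >= 1) tend to 0.
So numerator / n^2 -> 5 and denominator / n^2 -> 1.
Therefore lim a_n = 5.

5


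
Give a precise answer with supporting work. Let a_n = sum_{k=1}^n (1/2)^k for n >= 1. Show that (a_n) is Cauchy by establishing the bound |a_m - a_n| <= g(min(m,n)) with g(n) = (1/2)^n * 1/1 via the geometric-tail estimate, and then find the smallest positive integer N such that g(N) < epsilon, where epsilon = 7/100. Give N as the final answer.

For m > n >= 1: |a_m - a_n| = sum_{k=n+1}^m (1/2)^k < sum_{k=n+1}^infinity (1/2)^k = (1/2)^(n+1) / (1 - 1/2) = (1/2)^n * (1/2) * (2/1) = (1/2)^n * 1/1.
So g(n) = (1/2)^n / 1. Since g(n) -> 0, (a_n) is Cauchy.
Now solve g(N) < 7/100: (1/2)^N / 1 < 7/100 <=> 2^N > 1 / (1 * 7/100) = 100/7.
Check powers of 2: 2^3 = 8 <= 100/7, 2^4 = 16 > 100/7.
So the smallest such N is 4. Check: g(4) = 1/(1 * 16) = 1/16 < 7/100.

4


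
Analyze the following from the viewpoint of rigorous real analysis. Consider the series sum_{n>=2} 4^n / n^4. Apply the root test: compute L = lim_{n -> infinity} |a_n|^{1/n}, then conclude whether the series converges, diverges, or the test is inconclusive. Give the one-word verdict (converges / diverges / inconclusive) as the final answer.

Let a_n denote the general term. Form |a_n|^(1/n) and simplify:
|a_n|^(1/n) = 4/n^(4/n)
Take the limit as n -> infinity: L = 4.
Since L = 4 > 1, the root test implies divergence.

diverges


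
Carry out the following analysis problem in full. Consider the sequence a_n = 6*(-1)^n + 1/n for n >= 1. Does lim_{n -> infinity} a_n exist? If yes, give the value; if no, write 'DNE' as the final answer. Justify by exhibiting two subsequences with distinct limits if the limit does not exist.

Examine the behaviour of a_n along subsequences.
a_{2k} = 6 + 1/(2k) -> 6. a_{2k+1} = -6 + 1/(2k+1) -> -6.
Since these two subsequential limits are 6 and -6, distinct, the full sequence cannot converge (a convergent sequence has all subsequences tending to the same limit). So lim a_n does not exist.

DNE


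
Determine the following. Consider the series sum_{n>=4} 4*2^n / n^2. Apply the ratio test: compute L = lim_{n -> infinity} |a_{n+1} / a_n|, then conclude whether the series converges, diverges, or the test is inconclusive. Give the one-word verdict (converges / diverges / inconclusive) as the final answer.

Let a_n denote the general term. Form the ratio a_{n+1}/a_n and simplify:
a_{n+1}/a_n = 2*n^2/(n + 1)^2
Take the limit as n -> infinity: L = 2.
Since L = 2 > 1 (or L = infinity), the ratio test implies the series diverges.

diverges


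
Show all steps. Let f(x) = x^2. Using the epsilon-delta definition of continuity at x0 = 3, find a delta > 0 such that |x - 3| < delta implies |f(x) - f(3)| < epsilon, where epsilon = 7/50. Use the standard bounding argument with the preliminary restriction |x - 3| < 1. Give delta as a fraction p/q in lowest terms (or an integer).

Factor: |x^2 - (3)^2| = |x - 3| * |x + 3|.
Impose |x - 3| < 1 first. Then |x + 3| = |(x - 3) + 2*(3)| <= |x - 3| + 2*|3| < 1 + 6 = 7.
So |x^2 - (3)^2| < delta * 7.
We need delta * 7 <= 7/50, i.e. delta <= 7/50/7 = 1/50.
Since 1/50 < 1, this is tighter than 1; take delta = 1/50.
So delta = 1/50 works.

1/50


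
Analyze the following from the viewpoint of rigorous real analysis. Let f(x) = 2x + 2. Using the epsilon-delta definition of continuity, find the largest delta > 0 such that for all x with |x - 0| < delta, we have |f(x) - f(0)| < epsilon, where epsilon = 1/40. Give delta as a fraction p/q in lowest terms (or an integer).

We compute f(0) = 2*(0) + 2 = 2.
|f(x) - f(0)| = |2x + 2 - (2)| = |2(x - 0)| = 2|x - 0|.
We need 2|x - 0| < 1/40, i.e. |x - 0| < 1/40 / 2 = 1/80.
So any delta <= 1/80 works. Conversely, if delta > 1/80, then x = 0 + 1/80 satisfies |x - 0| = 1/80 < delta but |f(x) - f(0)| = 2 * 1/80 = 1/40, which is not < 1/40; so no larger delta works.
Hence the largest such delta is 1/80.

1/80


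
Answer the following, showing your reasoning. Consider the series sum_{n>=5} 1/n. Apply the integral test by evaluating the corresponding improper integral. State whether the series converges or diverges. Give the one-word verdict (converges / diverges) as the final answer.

Let f(x) = 1/x. Then f is positive, continuous, and decreasing on [5, infinity), so the integral test applies.
Compute the improper integral int_{5}^infinity f(x) dx:
  antiderivative F(x) = log(x).
  As x -> infinity, log(x) -> infinity.
  So int = infinity - log(5) = infinity. By the integral test, the series diverges.

diverges


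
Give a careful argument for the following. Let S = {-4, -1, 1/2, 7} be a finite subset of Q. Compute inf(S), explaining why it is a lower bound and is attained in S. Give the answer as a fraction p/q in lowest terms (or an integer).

S is finite, so inf(S) = min(S).
Sorted increasing:
-4, -1, 1/2, 7
The extremum is -4.
For every x in S, x >= -4. And -4 is in S, so it is attained.
Therefore inf(S) = -4.

-4


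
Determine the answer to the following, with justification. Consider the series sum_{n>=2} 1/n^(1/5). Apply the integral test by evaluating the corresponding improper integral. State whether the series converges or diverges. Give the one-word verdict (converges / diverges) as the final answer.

Let f(x) = x^(-1/5). Then f is positive, continuous, and decreasing on [2, infinity), so the integral test applies.
Compute the improper integral int_{2}^infinity f(x) dx:
  antiderivative F(x) = 5*x^(4/5)/4.
  As x -> infinity, F(x) -> infinity (since p = 1/5 < 1).
  So the integral diverges. By the integral test, the series diverges.

diverges


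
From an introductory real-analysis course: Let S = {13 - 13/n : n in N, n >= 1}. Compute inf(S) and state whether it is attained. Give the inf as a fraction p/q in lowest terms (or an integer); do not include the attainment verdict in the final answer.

Analysis:
- Values: 0, 13/2, 26/3, 39/4, ... strictly increasing.
- Minimum is 0 (n=1); inf = 0 (attained).
- 13 - 13/n -> 13 from below; sup = 13, not attained.
Conclusion: inf(S) = 0, attained in S.

0
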